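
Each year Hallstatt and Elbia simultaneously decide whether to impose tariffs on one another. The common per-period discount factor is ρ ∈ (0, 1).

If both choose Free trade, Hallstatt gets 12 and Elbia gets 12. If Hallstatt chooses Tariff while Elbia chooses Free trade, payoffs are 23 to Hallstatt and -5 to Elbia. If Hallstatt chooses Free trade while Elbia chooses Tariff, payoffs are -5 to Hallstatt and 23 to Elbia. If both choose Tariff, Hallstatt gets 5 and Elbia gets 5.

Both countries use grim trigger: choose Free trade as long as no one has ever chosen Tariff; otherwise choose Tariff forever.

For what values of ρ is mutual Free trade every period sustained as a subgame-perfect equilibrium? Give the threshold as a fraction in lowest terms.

11/18

One-period gain from deviating is 23 − 12 = 11. The loss is 12 − 5 = 7 in every subsequent period, with present value 7·ρ/(1−ρ).
Deviation is unprofitable when 7·ρ/(1−ρ) ≥ 11, i.e. ρ/(1−ρ) ≥ 11/7.
Equivalently ρ ≥ 11/(11+7) = 11/18.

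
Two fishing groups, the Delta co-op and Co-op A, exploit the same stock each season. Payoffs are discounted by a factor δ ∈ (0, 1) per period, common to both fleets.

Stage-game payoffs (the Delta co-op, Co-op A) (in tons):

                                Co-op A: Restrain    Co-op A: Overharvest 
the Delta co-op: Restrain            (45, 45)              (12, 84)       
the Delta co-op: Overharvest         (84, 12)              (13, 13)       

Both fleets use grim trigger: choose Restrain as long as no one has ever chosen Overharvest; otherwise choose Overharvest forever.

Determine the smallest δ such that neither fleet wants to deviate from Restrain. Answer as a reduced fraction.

One-period gain from deviating is 84 − 45 = 39. The loss is 45 − 13 = 32 in every subsequent period, with present value 32·δ/(1−δ).
Deviation is unprofitable when 32·δ/(1−δ) ≥ 39, i.e. δ/(1−δ) ≥ 39/32.
Equivalently δ ≥ 39/(39+32) = 39/71.

39/71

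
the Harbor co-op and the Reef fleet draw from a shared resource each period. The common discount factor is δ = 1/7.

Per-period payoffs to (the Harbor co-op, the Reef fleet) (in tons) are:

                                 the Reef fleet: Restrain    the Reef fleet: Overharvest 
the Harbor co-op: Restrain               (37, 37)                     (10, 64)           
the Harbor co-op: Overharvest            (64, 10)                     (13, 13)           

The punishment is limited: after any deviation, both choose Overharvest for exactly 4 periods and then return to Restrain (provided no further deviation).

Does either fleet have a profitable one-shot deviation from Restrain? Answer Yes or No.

Yes

IC: δ+…+δ^4 ≥ (64−37)/(37−13) = 9/8.
At δ = 1/7: partial sum = 0.1666 < 1.1250. Cooperation not sustainable.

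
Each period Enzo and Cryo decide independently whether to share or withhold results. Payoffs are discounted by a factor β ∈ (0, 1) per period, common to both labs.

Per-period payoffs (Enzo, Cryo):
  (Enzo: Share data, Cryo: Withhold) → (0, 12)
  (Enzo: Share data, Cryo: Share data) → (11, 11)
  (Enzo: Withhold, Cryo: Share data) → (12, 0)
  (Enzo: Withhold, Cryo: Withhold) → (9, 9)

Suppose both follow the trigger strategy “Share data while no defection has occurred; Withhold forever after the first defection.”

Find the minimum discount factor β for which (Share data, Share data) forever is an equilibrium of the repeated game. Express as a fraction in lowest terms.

Under grim trigger the critical discount factor is (T−C)/(T−P) with T = 12, C = 11, P = 9.
β* = (12−11)/(12−9) = 1/3.

1/3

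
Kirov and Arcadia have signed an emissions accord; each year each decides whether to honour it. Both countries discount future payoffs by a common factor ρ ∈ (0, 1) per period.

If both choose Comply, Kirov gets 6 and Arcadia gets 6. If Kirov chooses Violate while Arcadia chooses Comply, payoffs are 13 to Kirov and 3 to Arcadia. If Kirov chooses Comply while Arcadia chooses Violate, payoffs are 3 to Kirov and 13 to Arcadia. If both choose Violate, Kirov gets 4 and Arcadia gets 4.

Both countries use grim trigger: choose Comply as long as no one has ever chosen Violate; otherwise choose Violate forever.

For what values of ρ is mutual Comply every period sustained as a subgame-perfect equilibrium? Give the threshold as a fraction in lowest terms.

7/9

Under grim trigger the critical discount factor is (T−C)/(T−P) with T = 13, C = 6, P = 4.
ρ* = (13−6)/(13−4) = 7/9.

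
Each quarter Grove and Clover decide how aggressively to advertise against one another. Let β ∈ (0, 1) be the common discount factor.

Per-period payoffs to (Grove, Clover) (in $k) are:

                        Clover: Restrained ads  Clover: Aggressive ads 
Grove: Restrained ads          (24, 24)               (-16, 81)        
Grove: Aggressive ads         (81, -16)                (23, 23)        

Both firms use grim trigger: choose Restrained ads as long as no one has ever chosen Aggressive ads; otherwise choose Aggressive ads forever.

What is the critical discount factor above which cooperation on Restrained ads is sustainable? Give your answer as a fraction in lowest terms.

57/58

Under grim trigger the critical discount factor is (T−C)/(T−P) with T = 81, C = 24, P = 23.
β* = (81−24)/(81−23) = 57/58.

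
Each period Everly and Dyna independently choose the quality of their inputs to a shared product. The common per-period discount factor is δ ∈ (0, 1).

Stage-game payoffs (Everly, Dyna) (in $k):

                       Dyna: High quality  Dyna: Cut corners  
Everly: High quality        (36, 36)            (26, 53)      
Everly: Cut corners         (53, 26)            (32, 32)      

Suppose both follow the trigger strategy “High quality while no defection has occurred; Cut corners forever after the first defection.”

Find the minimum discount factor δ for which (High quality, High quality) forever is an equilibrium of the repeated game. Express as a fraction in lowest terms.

17/21

Cooperation forever yields 36 each period: 36/(1−δ).
Deviating yields 53 once, then 32 forever: 53 + 32δ/(1−δ).
No profitable deviation requires 36/(1−δ) ≥ 53 + 32δ/(1−δ).
Multiplying by (1−δ): 36 ≥ 53(1−δ) + 32δ = 53 − 21δ.
So 21δ ≥ 17, i.e. δ ≥ 17/21.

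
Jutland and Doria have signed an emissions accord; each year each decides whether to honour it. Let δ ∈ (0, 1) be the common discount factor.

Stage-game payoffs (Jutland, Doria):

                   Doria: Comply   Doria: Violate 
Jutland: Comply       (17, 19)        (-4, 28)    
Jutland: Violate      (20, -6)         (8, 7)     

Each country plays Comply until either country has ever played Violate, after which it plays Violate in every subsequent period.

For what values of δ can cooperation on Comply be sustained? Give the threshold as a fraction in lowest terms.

For Jutland: deviation gain 20−17 = 3, per-period punishment loss 17−8 = 9. IC gives δ ≥ 3/12 = 1/4.
For Doria: gain 9, loss 12 per period, so δ ≥ 9/21 = 3/7.
The tighter constraint is Doria's, so cooperation needs δ ≥ 3/7.

3/7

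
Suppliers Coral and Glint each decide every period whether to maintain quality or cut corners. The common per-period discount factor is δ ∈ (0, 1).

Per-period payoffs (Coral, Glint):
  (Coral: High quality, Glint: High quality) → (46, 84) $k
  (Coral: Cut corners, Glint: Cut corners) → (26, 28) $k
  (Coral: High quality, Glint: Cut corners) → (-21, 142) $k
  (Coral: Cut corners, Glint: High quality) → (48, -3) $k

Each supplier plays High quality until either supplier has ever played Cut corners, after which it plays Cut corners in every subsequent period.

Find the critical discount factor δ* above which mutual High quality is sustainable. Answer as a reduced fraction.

Coral: cooperation gives 46 each period; deviation gives 48 once then 26 forever.
  46/(1−δ) ≥ 48 + 26δ/(1−δ) ⇒ δ ≥ 2/22 = 1/11.
Glint: cooperation gives 84 each period; deviation gives 142 once then 28 forever.
  δ ≥ 58/114 = 29/57.
Both must hold, so the binding constraint is Glint's: δ ≥ 29/57.

29/57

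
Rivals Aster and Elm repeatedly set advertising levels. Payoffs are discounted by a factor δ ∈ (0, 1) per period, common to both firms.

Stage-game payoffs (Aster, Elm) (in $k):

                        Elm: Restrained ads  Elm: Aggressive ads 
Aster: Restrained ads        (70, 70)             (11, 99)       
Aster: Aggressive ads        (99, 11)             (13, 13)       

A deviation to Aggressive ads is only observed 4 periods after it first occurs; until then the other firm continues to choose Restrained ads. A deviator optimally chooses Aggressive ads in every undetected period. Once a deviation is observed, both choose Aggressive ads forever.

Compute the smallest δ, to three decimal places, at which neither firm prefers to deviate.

0.762

A deviator earns 99 for 4 periods, then 13 forever; cooperating earns 70 forever. Multiplying the IC by (1−δ):
70 ≥ 99(1−δ^4) + 13δ^4, so 86·δ^4 ≥ 29 and δ^4 ≥ 29/86.
δ ≥ (29/86)^(1/4) ≈ 0.762.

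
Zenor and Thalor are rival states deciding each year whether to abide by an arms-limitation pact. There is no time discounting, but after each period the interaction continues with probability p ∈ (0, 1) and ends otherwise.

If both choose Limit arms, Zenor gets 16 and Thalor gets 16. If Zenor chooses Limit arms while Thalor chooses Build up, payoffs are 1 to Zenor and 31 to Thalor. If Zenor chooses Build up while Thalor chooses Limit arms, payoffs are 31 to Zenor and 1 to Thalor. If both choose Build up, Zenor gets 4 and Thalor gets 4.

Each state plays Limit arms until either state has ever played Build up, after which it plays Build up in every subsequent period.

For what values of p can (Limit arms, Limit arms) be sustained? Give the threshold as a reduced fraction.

With no time discounting, the continuation probability p plays the role of the discount factor.
Grim-trigger IC: 16/(1−p) ≥ 31 + 4p/(1−p) ⇒ p ≥ (31−16)/(31−4) = 5/9.

5/9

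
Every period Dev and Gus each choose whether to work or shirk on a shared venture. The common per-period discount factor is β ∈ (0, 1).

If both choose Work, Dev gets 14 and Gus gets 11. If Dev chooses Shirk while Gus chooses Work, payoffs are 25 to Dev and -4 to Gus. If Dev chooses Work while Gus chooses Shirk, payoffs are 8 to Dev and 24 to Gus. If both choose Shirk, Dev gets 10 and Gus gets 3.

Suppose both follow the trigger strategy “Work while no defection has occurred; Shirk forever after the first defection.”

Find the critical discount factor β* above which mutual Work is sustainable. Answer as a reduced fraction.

11/15

For Dev: deviation gain 25−14 = 11, per-period punishment loss 14−10 = 4. IC gives β ≥ 11/15.
For Gus: gain 13, loss 8 per period, so β ≥ 13/21.
The tighter constraint is Dev's, so cooperation needs β ≥ 11/15.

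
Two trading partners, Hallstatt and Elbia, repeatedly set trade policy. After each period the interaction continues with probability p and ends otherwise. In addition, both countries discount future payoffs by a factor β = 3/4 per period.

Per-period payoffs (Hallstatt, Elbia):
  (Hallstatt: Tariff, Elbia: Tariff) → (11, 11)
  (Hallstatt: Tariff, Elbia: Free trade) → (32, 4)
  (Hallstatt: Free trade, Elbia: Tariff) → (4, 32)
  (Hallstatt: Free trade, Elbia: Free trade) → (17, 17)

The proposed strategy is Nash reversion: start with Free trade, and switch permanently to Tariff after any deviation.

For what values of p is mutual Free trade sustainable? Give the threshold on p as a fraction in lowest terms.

Expected continuation weight on next period's payoff is β·p = 3/4·p, which plays the role of the discount factor.
Cooperation requires 3/4·p ≥ (32−17)/(32−11) = 5/7, hence p ≥ 20/21.

20/21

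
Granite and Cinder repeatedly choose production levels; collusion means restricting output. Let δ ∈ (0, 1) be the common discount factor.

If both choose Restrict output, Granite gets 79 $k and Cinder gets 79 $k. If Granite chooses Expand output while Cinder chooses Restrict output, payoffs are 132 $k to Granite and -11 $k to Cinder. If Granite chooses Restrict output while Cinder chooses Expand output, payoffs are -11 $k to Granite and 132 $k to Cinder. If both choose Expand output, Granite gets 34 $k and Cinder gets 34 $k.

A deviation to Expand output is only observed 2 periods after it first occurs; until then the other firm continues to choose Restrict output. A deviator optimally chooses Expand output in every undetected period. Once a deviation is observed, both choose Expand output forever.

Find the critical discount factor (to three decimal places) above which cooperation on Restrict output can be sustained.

The best deviation is to choose Expand output for all 2 undetected periods, earning 132 each, then 34 forever once detected.
Deviation value: 132(1−δ^2)/(1−δ) + 34δ^2/(1−δ); cooperation value: 79/(1−δ).
IC: 79 ≥ 132(1−δ^2) + 34δ^2 = 132 − 98δ^2.
So δ^2 ≥ 53/98, giving δ ≥ (53/98)^(1/2) ≈ 0.735.

0.735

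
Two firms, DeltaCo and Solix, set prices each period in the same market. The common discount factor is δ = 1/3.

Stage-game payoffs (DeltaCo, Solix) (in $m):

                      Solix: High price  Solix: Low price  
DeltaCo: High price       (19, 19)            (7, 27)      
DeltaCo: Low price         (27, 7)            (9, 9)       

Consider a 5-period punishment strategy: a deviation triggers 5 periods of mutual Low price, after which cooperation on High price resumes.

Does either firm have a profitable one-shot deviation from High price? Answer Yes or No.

Yes

Comparing payoff streams over the 6 periods until play realigns: cooperate → 19(1+δ+…+δ^5); deviate → 27 + 9(δ+…+δ^5).
Cooperation is sustained iff (19−9)(δ+…+δ^5) ≥ 27−19.
δ+…+δ^5 = 1/3·(1−(1/3)^5)/(1−1/3) = 0.4979, and (27−19)/(19−9) = 0.8000.
0.4979 < 0.8000, so cooperation is not sustainable.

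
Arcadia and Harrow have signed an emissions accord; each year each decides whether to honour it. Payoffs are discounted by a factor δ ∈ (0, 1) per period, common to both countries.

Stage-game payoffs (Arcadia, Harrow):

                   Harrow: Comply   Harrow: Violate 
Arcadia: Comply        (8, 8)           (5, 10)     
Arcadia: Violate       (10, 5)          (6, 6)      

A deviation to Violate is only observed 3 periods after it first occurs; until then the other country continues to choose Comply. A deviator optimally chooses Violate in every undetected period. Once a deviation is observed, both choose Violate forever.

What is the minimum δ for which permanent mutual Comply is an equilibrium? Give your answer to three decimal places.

0.794

A deviator earns 10 for 3 periods, then 6 forever; cooperating earns 8 forever. Multiplying the IC by (1−δ):
8 ≥ 10(1−δ^3) + 6δ^3, so 4·δ^3 ≥ 2 and δ^3 ≥ 1/2.
δ ≥ (1/2)^(1/3) ≈ 0.794.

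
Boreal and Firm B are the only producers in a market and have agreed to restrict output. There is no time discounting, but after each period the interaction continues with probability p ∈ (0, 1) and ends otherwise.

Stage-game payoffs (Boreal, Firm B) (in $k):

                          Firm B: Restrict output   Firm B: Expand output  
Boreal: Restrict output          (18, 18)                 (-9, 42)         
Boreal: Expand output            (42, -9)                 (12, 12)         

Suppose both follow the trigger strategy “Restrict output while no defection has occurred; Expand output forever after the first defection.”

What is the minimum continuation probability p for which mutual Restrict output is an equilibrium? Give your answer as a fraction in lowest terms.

With no time discounting, the continuation probability p plays the role of the discount factor.
Grim-trigger IC: 18/(1−p) ≥ 42 + 12p/(1−p) ⇒ p ≥ (42−18)/(42−12) = 4/5.

4/5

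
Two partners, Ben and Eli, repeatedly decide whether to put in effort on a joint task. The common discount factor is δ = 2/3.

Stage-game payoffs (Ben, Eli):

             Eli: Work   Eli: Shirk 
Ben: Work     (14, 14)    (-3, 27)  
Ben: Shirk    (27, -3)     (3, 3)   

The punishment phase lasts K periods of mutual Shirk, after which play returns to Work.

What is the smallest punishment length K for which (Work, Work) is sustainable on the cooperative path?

No profitable deviation requires (14−3)(δ+…+δ^K) ≥ 27−14, i.e. δ+…+δ^K ≥ 13/11 ≈ 1.1818.
With δ = 2/3, the partial sums are K=1: 0.6667, K=2: 1.1111, K=3: 1.4074.
K = 3 is the first length at which the sum reaches 1.1818.

3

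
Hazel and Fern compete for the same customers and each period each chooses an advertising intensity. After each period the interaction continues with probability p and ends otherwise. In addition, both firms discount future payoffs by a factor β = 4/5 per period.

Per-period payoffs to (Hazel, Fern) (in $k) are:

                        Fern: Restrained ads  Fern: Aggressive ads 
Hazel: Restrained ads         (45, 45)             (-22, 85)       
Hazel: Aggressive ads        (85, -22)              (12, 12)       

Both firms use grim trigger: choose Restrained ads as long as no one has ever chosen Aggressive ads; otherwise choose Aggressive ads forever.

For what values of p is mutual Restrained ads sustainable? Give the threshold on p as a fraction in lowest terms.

50/73

With continuation probability p and discount β, the effective per-period discount factor is βp.
Grim-trigger IC: βp ≥ (85−45)/(85−12) = 40/73.
So p ≥ (40/73)/(4/5) = 50/73.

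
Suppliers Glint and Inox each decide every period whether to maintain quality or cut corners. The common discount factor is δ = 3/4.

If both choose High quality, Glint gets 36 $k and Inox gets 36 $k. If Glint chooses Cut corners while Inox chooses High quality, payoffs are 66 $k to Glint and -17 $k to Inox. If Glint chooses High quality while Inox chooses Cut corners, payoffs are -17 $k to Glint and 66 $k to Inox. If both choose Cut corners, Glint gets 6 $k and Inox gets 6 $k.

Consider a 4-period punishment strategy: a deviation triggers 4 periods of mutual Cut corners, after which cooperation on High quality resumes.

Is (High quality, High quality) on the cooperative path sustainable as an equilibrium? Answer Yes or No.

Yes

IC: δ+…+δ^4 ≥ (66−36)/(36−6) = 1.
At δ = 3/4: partial sum = 2.0508 ≥ 1.0000. Cooperation sustainable.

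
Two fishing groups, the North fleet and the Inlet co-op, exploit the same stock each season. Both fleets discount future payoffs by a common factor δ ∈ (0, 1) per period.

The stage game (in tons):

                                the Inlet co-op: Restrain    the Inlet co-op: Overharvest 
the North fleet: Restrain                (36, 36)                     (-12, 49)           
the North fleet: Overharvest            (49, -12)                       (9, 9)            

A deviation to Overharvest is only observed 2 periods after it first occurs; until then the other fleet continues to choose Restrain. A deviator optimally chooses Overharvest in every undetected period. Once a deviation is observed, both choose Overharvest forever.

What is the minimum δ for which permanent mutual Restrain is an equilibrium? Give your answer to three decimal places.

0.570

A deviator earns 49 for 2 periods, then 9 forever; cooperating earns 36 forever. Multiplying the IC by (1−δ):
36 ≥ 49(1−δ^2) + 9δ^2, so 40·δ^2 ≥ 13 and δ^2 ≥ 13/40.
δ ≥ (13/40)^(1/2) ≈ 0.570.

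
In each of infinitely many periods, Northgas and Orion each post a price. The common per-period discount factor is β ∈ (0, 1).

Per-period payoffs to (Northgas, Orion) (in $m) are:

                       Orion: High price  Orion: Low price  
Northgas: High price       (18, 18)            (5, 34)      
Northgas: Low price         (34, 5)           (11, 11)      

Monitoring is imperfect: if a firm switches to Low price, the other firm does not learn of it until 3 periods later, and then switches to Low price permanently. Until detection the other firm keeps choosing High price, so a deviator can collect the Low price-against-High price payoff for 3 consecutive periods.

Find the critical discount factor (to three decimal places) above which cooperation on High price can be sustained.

0.886

The best deviation is to choose Low price for all 3 undetected periods, earning 34 each, then 11 forever once detected.
Deviation value: 34(1−β^3)/(1−β) + 11β^3/(1−β); cooperation value: 18/(1−β).
IC: 18 ≥ 34(1−β^3) + 11β^3 = 34 − 23β^3.
So β^3 ≥ 16/23, giving β ≥ (16/23)^(1/3) ≈ 0.886.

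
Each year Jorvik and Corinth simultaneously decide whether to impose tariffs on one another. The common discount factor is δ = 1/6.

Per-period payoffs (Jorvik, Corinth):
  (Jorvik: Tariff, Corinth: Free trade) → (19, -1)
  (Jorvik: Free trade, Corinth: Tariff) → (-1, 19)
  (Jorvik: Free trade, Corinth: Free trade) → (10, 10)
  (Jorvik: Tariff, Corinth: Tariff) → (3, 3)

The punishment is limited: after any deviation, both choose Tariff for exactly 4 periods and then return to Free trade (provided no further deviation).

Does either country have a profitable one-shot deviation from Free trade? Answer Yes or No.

IC: δ+…+δ^4 ≥ (19−10)/(10−3) = 9/7.
At δ = 1/6: partial sum = 0.1998 < 1.2857. Cooperation not sustainable.

Yes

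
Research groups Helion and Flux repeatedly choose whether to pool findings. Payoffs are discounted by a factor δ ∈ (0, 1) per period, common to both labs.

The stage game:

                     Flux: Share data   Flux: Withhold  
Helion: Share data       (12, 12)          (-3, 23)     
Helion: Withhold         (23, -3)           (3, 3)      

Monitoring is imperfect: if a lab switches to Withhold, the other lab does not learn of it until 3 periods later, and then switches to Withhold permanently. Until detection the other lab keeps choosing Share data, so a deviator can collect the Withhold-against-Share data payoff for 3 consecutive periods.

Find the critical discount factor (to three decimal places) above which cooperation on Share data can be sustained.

A deviator earns 23 for 3 periods, then 3 forever; cooperating earns 12 forever. Multiplying the IC by (1−δ):
12 ≥ 23(1−δ^3) + 3δ^3, so 20·δ^3 ≥ 11 and δ^3 ≥ 11/20.
δ ≥ (11/20)^(1/3) ≈ 0.819.

0.819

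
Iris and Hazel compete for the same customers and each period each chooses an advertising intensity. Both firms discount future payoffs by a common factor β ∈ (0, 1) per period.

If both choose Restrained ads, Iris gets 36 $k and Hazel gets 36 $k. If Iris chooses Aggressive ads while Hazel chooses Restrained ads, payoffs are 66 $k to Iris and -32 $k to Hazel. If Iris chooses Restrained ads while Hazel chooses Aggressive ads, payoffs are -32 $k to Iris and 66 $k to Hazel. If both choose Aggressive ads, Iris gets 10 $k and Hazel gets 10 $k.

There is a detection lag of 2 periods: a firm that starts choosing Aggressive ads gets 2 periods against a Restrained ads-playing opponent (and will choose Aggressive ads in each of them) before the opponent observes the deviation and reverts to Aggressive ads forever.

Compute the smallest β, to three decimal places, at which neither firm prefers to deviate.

The best deviation is to choose Aggressive ads for all 2 undetected periods, earning 66 each, then 10 forever once detected.
Deviation value: 66(1−β^2)/(1−β) + 10β^2/(1−β); cooperation value: 36/(1−β).
IC: 36 ≥ 66(1−β^2) + 10β^2 = 66 − 56β^2.
So β^2 ≥ 30/56 = 15/28, giving β ≥ (15/28)^(1/2) ≈ 0.732.

0.732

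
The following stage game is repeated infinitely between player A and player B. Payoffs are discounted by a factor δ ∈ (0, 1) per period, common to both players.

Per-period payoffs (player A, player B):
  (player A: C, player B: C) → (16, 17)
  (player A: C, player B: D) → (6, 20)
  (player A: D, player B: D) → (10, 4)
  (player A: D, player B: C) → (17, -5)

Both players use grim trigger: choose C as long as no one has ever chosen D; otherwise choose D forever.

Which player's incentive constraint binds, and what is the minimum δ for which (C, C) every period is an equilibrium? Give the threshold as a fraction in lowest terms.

For player A: deviation gain 17−16 = 1, per-period punishment loss 16−10 = 6. IC gives δ ≥ 1/7.
For player B: gain 3, loss 13 per period, so δ ≥ 3/16.
The tighter constraint is player B's, so cooperation needs δ ≥ 3/16.

player B; δ ≥ 3/16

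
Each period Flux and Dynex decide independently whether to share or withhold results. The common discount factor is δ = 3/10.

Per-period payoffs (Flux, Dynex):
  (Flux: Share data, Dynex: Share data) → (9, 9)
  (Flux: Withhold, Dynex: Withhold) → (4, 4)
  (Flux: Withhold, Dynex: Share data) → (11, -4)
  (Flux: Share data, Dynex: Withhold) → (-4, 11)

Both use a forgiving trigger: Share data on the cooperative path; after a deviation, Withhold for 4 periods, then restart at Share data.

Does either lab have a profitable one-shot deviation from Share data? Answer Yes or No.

Comparing payoff streams over the 5 periods until play realigns: cooperate → 9(1+δ+…+δ^4); deviate → 11 + 4(δ+…+δ^4).
Cooperation is sustained iff (9−4)(δ+…+δ^4) ≥ 11−9.
δ+…+δ^4 = 3/10·(1−(3/10)^4)/(1−3/10) = 0.4251, and (11−9)/(9−4) = 0.4000.
0.4251 ≥ 0.4000, so cooperation is sustainable.

No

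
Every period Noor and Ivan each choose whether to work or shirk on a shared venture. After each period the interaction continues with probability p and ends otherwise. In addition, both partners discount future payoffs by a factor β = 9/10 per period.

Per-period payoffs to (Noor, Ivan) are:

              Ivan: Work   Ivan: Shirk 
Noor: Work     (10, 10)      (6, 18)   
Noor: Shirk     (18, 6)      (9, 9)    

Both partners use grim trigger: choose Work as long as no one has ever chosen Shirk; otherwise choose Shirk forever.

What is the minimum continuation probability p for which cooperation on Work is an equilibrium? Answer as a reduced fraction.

With continuation probability p and discount β, the effective per-period discount factor is βp.
Grim-trigger IC: βp ≥ (18−10)/(18−9) = 8/9.
So p ≥ (8/9)/(9/10) = 80/81.

80/81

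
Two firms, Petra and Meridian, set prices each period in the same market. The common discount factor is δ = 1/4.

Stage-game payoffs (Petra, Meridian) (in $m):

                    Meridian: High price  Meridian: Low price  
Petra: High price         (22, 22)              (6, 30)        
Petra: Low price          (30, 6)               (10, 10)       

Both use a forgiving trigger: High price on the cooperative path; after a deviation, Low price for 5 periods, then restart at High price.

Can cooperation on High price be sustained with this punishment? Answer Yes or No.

A one-shot deviation gives 30 now, then 10 for 5 periods, then back to 22.
Gain from deviating: (30−22) today; loss: (22−10) in each of the next 5 periods.
No-deviation condition: (22−10)(δ+…+δ^5) ≥ 30−22, i.e. δ+…+δ^5 ≥ 2/3.
At δ = 1/4: δ+…+δ^5 = 0.3330 < 0.6667.
So cooperation is not sustainable.

No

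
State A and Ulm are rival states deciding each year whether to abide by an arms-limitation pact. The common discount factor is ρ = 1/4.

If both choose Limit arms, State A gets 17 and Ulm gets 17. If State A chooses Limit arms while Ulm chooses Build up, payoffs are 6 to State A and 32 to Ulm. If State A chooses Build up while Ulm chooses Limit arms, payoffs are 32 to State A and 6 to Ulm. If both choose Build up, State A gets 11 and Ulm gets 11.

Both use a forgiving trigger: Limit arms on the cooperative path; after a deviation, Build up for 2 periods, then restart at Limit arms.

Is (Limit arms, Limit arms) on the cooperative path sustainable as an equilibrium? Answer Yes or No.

No

Comparing payoff streams over the 3 periods until play realigns: cooperate → 17(1+ρ+…+ρ^2); deviate → 32 + 11(ρ+…+ρ^2).
Cooperation is sustained iff (17−11)(ρ+…+ρ^2) ≥ 32−17.
ρ+…+ρ^2 = 1/4·(1−(1/4)^2)/(1−1/4) = 0.3125, and (32−17)/(17−11) = 2.5000.
0.3125 < 2.5000, so cooperation is not sustainable.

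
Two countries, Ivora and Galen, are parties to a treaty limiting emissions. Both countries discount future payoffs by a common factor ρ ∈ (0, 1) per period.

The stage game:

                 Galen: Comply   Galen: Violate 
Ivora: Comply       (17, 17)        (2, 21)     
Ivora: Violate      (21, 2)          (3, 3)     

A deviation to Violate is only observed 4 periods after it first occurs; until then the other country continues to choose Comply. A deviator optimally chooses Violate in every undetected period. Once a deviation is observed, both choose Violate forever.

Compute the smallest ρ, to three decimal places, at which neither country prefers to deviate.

Deviating for the 4 undetected periods gains 21−17 = 4 per period over cooperation, then loses 17−3 = 14 per period forever once punishment starts.
Gain: 4(1 + ρ + … + ρ^3); loss: 14·ρ^4/(1−ρ).
No profitable deviation ⇔ 4(1−ρ^4) ≤ 14·ρ^4, i.e. ρ^4 ≥ 4/(4+14) = 2/9.
Hence ρ ≥ (2/9)^(1/4) ≈ 0.687.

0.687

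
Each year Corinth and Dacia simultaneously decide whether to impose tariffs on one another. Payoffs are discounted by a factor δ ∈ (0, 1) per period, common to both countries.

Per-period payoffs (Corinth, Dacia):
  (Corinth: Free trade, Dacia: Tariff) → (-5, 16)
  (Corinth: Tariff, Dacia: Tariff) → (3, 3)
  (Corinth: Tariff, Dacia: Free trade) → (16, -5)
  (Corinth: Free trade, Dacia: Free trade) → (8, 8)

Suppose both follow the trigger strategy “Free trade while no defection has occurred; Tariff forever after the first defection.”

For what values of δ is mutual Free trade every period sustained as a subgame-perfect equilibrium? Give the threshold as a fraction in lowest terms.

8/(1−δ) ≥ 16 + 3δ/(1−δ)
8 ≥ 16 − 13δ
δ ≥ 8/13.

8/13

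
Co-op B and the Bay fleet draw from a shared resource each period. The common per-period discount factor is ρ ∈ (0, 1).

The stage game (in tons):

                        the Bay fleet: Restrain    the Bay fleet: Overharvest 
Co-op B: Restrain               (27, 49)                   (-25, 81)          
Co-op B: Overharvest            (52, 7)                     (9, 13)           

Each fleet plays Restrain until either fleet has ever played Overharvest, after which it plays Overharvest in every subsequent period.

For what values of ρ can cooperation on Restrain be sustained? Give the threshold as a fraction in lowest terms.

25/43

For Co-op B: deviation gain 52−27 = 25, per-period punishment loss 27−9 = 18. IC gives ρ ≥ 25/43.
For the Bay fleet: gain 32, loss 36 per period, so ρ ≥ 32/68 = 8/17.
The tighter constraint is Co-op B's, so cooperation needs ρ ≥ 25/43.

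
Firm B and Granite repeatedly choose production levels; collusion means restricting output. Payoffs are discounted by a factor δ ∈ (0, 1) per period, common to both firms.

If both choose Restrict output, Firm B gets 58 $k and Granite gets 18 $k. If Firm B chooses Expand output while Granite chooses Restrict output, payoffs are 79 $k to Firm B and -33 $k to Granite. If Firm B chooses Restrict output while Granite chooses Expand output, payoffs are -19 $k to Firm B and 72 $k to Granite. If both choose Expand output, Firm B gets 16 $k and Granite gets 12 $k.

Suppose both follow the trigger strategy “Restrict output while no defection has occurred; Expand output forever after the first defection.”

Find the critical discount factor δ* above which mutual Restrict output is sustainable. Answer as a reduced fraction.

Firm B: cooperation gives 58 each period; deviation gives 79 once then 16 forever.
  58/(1−δ) ≥ 79 + 16δ/(1−δ) ⇒ δ ≥ 21/63 = 1/3.
Granite: cooperation gives 18 each period; deviation gives 72 once then 12 forever.
  δ ≥ 54/60 = 9/10.
Both must hold, so the binding constraint is Granite's: δ ≥ 9/10.

9/10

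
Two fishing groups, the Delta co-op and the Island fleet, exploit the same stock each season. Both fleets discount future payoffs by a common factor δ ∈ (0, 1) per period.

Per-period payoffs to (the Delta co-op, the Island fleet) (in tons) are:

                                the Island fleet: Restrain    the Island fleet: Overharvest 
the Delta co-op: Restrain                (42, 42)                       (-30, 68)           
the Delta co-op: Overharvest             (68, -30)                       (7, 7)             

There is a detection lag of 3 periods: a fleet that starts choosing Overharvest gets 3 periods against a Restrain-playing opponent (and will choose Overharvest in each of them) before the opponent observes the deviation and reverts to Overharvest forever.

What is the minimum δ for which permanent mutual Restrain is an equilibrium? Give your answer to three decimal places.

A deviator earns 68 for 3 periods, then 7 forever; cooperating earns 42 forever. Multiplying the IC by (1−δ):
42 ≥ 68(1−δ^3) + 7δ^3, so 61·δ^3 ≥ 26 and δ^3 ≥ 26/61.
δ ≥ (26/61)^(1/3) ≈ 0.753.

0.753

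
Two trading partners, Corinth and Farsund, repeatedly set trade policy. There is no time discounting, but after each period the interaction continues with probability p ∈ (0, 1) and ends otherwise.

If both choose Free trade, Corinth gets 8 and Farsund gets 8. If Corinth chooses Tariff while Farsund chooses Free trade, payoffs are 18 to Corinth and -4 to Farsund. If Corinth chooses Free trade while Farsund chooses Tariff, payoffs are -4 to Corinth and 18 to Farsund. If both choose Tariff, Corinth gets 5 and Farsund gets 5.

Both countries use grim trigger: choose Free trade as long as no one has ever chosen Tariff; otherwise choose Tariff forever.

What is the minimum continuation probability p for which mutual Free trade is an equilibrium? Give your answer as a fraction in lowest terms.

10/13

Expected cooperation value is 8 + p·8 + p²·8 + … = 8/(1−p); deviation gives 18 + p·5/(1−p).
8 ≥ 18(1−p) + 5p ⇒ 13p ≥ 10 ⇒ p ≥ 10/13.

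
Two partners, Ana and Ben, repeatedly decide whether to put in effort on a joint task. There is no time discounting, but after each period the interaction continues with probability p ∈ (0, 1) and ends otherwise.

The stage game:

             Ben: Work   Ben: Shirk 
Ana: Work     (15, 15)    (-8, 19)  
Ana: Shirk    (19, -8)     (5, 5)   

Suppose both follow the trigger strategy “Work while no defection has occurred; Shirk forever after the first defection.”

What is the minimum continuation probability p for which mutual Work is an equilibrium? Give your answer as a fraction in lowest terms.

Expected cooperation value is 15 + p·15 + p²·15 + … = 15/(1−p); deviation gives 19 + p·5/(1−p).
15 ≥ 19(1−p) + 5p ⇒ 14p ≥ 4 ⇒ p ≥ 4/14 = 2/7.

2/7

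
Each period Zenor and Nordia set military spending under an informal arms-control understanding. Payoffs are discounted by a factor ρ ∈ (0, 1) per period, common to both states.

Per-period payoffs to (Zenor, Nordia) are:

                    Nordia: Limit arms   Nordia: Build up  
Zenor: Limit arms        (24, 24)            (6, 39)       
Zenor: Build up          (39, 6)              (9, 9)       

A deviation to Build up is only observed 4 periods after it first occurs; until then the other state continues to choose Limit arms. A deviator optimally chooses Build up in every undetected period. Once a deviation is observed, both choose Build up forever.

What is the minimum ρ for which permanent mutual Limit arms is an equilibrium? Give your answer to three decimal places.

A deviator earns 39 for 4 periods, then 9 forever; cooperating earns 24 forever. Multiplying the IC by (1−ρ):
24 ≥ 39(1−ρ^4) + 9ρ^4, so 30·ρ^4 ≥ 15 and ρ^4 ≥ 1/2.
ρ ≥ (1/2)^(1/4) ≈ 0.841.

0.841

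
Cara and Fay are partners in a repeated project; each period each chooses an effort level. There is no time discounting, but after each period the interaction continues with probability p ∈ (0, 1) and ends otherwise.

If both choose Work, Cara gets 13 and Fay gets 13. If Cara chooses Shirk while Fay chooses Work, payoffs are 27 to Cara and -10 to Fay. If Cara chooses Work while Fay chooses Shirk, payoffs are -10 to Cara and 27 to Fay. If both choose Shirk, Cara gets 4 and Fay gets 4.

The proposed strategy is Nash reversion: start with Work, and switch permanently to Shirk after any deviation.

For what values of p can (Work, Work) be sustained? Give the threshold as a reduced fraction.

With no time discounting, the continuation probability p plays the role of the discount factor.
Grim-trigger IC: 13/(1−p) ≥ 27 + 4p/(1−p) ⇒ p ≥ (27−13)/(27−4) = 14/23.

14/23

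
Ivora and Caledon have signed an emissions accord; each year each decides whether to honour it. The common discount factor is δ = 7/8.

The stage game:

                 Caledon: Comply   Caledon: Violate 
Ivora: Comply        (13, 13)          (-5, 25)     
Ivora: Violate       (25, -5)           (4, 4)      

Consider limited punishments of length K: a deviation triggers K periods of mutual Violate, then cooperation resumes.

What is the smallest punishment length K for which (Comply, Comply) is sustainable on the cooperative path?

2

No profitable deviation requires (13−4)(δ+…+δ^K) ≥ 25−13, i.e. δ+…+δ^K ≥ 4/3 ≈ 1.3333.
With δ = 7/8, the partial sums are K=1: 0.8750, K=2: 1.6406.
K = 2 is the first length at which the sum reaches 1.3333.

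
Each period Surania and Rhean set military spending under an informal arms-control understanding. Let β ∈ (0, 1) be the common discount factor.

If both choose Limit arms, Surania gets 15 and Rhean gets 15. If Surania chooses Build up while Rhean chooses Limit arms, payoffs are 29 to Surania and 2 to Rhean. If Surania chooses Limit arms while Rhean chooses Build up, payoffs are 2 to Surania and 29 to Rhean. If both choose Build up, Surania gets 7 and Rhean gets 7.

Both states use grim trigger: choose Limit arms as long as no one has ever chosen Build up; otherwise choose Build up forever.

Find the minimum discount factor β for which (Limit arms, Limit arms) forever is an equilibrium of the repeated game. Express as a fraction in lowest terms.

7/11

15/(1−β) ≥ 29 + 7β/(1−β)
15 ≥ 29 − 22β
β ≥ 14/22 = 7/11.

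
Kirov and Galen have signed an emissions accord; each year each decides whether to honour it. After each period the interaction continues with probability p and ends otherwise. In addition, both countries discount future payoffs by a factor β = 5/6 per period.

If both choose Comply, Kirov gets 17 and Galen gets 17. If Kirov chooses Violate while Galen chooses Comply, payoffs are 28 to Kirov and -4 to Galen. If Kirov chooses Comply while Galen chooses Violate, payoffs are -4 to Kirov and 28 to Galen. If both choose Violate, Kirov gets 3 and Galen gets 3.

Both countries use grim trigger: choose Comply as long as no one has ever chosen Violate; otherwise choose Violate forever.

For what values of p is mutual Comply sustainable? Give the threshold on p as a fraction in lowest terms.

66/125

Expected continuation weight on next period's payoff is β·p = 5/6·p, which plays the role of the discount factor.
Cooperation requires 5/6·p ≥ (28−17)/(28−3) = 11/25, hence p ≥ 66/125.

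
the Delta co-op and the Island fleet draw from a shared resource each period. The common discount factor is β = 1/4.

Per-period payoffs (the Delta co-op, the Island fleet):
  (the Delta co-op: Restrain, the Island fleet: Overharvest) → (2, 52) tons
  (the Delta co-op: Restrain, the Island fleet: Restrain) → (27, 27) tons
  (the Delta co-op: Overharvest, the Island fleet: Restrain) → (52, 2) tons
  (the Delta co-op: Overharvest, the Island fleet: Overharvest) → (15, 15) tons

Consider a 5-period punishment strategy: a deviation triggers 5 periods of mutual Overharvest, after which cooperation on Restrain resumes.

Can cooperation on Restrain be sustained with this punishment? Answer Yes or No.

A one-shot deviation gives 52 now, then 15 for 5 periods, then back to 27.
Gain from deviating: (52−27) today; loss: (27−15) in each of the next 5 periods.
No-deviation condition: (27−15)(β+…+β^5) ≥ 52−27, i.e. β+…+β^5 ≥ 25/12.
At β = 1/4: β+…+β^5 = 0.3330 < 2.0833.
So cooperation is not sustainable.

No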